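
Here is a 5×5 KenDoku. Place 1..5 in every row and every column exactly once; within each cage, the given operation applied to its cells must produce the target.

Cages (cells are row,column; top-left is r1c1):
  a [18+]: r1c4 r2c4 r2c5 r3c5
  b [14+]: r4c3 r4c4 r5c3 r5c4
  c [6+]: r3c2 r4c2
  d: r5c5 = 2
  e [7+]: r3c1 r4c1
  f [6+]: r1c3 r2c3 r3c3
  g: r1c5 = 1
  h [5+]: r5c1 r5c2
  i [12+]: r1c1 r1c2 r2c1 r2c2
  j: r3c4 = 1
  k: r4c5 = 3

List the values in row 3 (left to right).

Cage g is given, leaving r1c5 = 1.
J is a freebie; hence r3c4 = 1.
Cage k is a single given cell, leaving r4c5 = 3.
Cage d is given; hence r5c5 = 2.
Cage f needs sum 6, leaving r2c3 = 1.
In row 4, 1 can only go at r4c2, so r4c2 = 1.
Cage c needs two cells with sum 6, so r3c2 = 5.
Row 3 now contains 5; hence r3c5 = 4.
Cage h needs two cells with sum 5; hence r5c1 = 1.
1 is placed in column 2, which forces r5c2 = 4.
The 4 cells of cage a must have sum 18, so r1c4 = 5.
Cage a has sum 18, so r2c4 = 4.
Column 5 now contains 4; hence r2c5 = 5.
Column 4 already has 4, so r4c4 = 2.
5 is placed in column 4, leaving r5c4 = 3.
The 4 cells of cage i must have sum 12, which forces r1c1 = 4.
Cage i has sum 12, leaving r1c2 = 3.
Row 1 now contains 3, leaving r1c3 = 2.
Cage i has sum 12, which forces r2c1 = 3.
Cage i has sum 12; hence r2c2 = 2.
Column 1 already has 3, which forces r3c1 = 2.
2 is placed in column 3, leaving r3c3 = 3.
Column 1 already has 4, leaving r4c1 = 5.
Row 4 now contains 2, so r4c3 = 4.
Row 5 now contains 3, leaving r5c3 = 5.
The full grid is 4 3 2 5 1 / 3 2 1 4 5 / 2 5 3 1 4 / 5 1 4 2 3 / 1 4 5 3 2.

2 5 3 1 4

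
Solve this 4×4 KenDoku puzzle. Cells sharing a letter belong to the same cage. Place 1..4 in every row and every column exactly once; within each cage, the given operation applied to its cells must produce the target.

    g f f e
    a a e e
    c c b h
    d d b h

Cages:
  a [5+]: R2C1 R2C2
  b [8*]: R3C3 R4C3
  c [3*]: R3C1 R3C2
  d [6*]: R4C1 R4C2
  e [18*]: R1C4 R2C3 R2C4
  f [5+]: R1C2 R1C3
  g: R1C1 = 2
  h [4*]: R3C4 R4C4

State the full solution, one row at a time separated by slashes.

2 4 1 3 / 4 1 3 2 / 1 3 2 4 / 3 2 4 1

Cage g is given, which forces R1C1 = 2.
Cage e has product 18; hence R1C4 = 3.
Cage e needs product 18, leaving R2C3 = 3.
Cage e has product 18; hence R2C4 = 2.
2 is placed in column 1; hence R4C1 = 3.
3 is placed in row 4, leaving R4C2 = 2.
2 is placed in row 4; hence R4C3 = 4.
Row 4 now contains 4, so R4C4 = 1.
Cage f's pair has sum 5, leaving R1C2 = 4.
4 is placed in column 3; hence R1C3 = 1.
Column 2 already has 4; hence R2C2 = 1.
3 is placed in column 1, leaving R3C1 = 1.
The two cells of cage c must have product 3, so R3C2 = 3.
4 is placed in column 3, so R3C3 = 2.
Column 4 already has 1, so R3C4 = 4.
Row 2 now contains 1, leaving R2C1 = 4.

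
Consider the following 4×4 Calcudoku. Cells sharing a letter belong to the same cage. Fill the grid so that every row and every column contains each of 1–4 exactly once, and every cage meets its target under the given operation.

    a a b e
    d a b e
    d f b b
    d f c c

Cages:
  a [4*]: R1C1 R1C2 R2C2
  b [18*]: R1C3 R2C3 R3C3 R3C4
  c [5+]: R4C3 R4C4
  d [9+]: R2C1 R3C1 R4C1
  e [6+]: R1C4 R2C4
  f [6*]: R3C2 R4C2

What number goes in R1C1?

1

Cage b has product 18; hence R3C4 = 3.
Row 3 now contains 3, which forces R3C2 = 2.
Row 3 already has 2, so R3C3 = 1.
Cage f needs two cells with product 6, leaving R4C2 = 3.
Row 4 now contains 3, which forces R4C3 = 4.
Cage a needs product 4, leaving R1C1 = 1.
The 3 cells of cage a must have product 4, so R1C2 = 4.
Row 1 now contains 4, so R1C4 = 2.
The 3 cells of cage d must have sum 9, leaving R2C1 = 3.
Column 2 already has 2, so R2C2 = 1.
Row 2 now contains 3, which forces R2C3 = 2.
2 is placed in column 4, leaving R2C4 = 4.
Row 3 already has 2, leaving R3C1 = 4.
4 is placed in row 4, leaving R4C1 = 2.
Cage c needs two cells with sum 5, so R4C4 = 1.
Row 1 already has 2; hence R1C3 = 3.
Filled in: 1 4 3 2 / 3 1 2 4 / 4 2 1 3 / 2 3 4 1.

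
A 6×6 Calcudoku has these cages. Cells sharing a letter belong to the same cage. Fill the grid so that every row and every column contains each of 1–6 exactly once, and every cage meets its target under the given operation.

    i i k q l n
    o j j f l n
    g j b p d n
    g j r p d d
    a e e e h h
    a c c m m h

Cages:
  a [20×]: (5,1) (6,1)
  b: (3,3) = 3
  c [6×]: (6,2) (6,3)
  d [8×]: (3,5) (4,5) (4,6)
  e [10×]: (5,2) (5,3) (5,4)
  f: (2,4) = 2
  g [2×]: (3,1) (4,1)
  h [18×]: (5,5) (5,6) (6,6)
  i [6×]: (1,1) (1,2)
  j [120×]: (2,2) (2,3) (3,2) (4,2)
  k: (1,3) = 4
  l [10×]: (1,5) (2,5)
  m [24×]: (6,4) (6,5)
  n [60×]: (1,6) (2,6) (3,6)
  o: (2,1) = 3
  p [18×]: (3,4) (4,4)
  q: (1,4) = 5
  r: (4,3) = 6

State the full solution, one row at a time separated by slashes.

6 1 4 5 2 3 / 3 6 1 2 5 4 / 2 4 3 6 1 5 / 1 5 6 3 4 2 / 4 2 5 1 3 6 / 5 3 2 4 6 1

Cage k is given, which forces (1,3) = 4.
Q is a freebie, which forces (1,4) = 5.
5 is placed in row 1, which forces (1,5) = 2.
Cage o is a single given cell, which forces (2,1) = 3.
Cage f is a single given cell, so (2,4) = 2.
Column 5 now contains 2, which forces (2,5) = 5.
Cage b is given; hence (3,3) = 3.
3 is placed in row 3, leaving (3,4) = 6.
R is a freebie, which forces (4,3) = 6.
Column 4 already has 6, leaving (4,4) = 3.
2 is placed in column 4, which forces (5,4) = 1.
Column 4 already has 6, which forces (6,4) = 4.
Row 6 now contains 4, so (6,5) = 6.
Cage n has product 60, leaving (1,6) = 3.
Cage j needs product 120, leaving (2,2) = 6.
Column 3 already has 6; hence (2,3) = 1.
Cage n needs product 60, so (2,6) = 4.
Cage n needs product 60, so (3,6) = 5.
Cage d has product 8; hence (4,6) = 2.
The two cells of cage a must have product 20, leaving (5,1) = 4.
Column 5 already has 6, so (5,5) = 3.
2 is placed in column 6, which forces (5,6) = 6.
Row 6 now contains 4, so (6,1) = 5.
Cage c needs two cells with product 6, so (6,2) = 3.
Cage c needs two cells with product 6, so (6,3) = 2.
Column 6 now contains 3; hence (6,6) = 1.
The two cells of cage i must have product 6, leaving (1,1) = 6.
Column 2 now contains 6, so (1,2) = 1.
Cage g needs two cells with product 2; hence (3,1) = 2.
Row 3 already has 5, which forces (3,2) = 4.
Row 3 already has 4, so (3,5) = 1.
Row 4 now contains 2; hence (4,1) = 1.
Cage j has product 120; hence (4,2) = 5.
1 is placed in column 5, leaving (4,5) = 4.
The 3 cells of cage e must have product 10, leaving (5,2) = 2.
Column 3 already has 2; hence (5,3) = 5.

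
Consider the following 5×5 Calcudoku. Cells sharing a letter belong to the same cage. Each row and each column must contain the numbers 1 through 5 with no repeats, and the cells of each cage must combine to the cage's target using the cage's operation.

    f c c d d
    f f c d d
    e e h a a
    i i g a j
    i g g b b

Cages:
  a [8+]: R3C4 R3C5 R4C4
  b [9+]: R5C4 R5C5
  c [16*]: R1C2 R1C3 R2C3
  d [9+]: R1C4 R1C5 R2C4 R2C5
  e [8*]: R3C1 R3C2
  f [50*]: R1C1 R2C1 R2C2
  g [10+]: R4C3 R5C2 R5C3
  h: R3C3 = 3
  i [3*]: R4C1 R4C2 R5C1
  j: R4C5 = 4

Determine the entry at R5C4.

Cage f has product 50; hence R1C1 = 5.
Cage f needs product 50; hence R2C1 = 2.
The 3 cells of cage f must have product 50, leaving R2C2 = 5.
Row 2 now contains 2, which forces R2C3 = 4.
2 is placed in column 1, so R3C1 = 4.
Row 3 now contains 4, which forces R3C2 = 2.
Cage h is a single given cell, which forces R3C3 = 3.
Cage i needs product 3, leaving R4C1 = 3.
Cage i needs product 3; hence R4C2 = 1.
Cage j is a single given cell, so R4C5 = 4.
The 3 cells of cage i must have product 3, leaving R5C1 = 1.
4 is placed in column 5, leaving R5C5 = 5.
Column 2 now contains 2; hence R1C2 = 4.
Column 3 now contains 4; hence R1C3 = 1.
The 3 cells of cage a must have sum 8, leaving R3C4 = 5.
Column 5 already has 5; hence R3C5 = 1.
The 3 cells of cage g must have sum 10; hence R4C3 = 5.
Cage a needs sum 8, so R4C4 = 2.
Cage g needs sum 10, so R5C2 = 3.
Row 5 now contains 5, which forces R5C3 = 2.
Row 5 now contains 5, leaving R5C4 = 4.
Column 4 already has 2; hence R1C4 = 3.
The 4 cells of cage d must have sum 9, which forces R1C5 = 2.
Cage d needs sum 9, leaving R2C4 = 1.
Column 5 now contains 1, leaving R2C5 = 3.
Filled in: 5 4 1 3 2 / 2 5 4 1 3 / 4 2 3 5 1 / 3 1 5 2 4 / 1 3 2 4 5.

4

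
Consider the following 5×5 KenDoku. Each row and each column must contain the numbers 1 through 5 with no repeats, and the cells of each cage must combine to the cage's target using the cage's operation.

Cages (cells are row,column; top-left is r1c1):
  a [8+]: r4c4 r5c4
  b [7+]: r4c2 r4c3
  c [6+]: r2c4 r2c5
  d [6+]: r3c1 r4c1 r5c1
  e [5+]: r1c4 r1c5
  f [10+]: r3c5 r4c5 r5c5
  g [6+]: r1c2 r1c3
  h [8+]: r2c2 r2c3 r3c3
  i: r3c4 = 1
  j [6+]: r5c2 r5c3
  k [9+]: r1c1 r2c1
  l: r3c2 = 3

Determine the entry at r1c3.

L is a freebie, leaving r3c2 = 3.
Cage i is a single given cell, which forces r3c4 = 1.
Row 3 already has 1, which forces r3c1 = 2.
The only place for 3 in row 2 is r2c3.
The 3 cells of cage h must have sum 8; hence r2c2 = 1.
Cage h needs sum 8, which forces r3c3 = 4.
Row 3 now contains 4, so r3c5 = 5.
Row 2 needs a 5, and only r2c1 is open for it.
5 is placed in column 1, so r1c1 = 4.
Row 1 now contains 4; hence r1c2 = 5.
5 is placed in column 2, so r4c2 = 2.
2 is placed in row 4, leaving r4c3 = 5.
Row 4 already has 5, which forces r4c4 = 3.
5 is placed in column 2, which forces r5c2 = 4.
3 is placed in column 4, which forces r5c4 = 5.
The two cells of cage g must have sum 6, so r1c3 = 1.
3 is placed in column 4; hence r1c4 = 2.
Cage e needs two cells with sum 5; hence r1c5 = 3.
Column 4 already has 2; hence r2c4 = 4.
Row 2 now contains 4; hence r2c5 = 2.
Row 4 now contains 3, which forces r4c1 = 1.
Cage f needs sum 10, which forces r4c5 = 4.
The 3 cells of cage d must have sum 6, so r5c1 = 3.
Cage j needs two cells with sum 6, so r5c3 = 2.
Cage f needs sum 10; hence r5c5 = 1.
Completed grid: 4 5 1 2 3 / 5 1 3 4 2 / 2 3 4 1 5 / 1 2 5 3 4 / 3 4 2 5 1.

1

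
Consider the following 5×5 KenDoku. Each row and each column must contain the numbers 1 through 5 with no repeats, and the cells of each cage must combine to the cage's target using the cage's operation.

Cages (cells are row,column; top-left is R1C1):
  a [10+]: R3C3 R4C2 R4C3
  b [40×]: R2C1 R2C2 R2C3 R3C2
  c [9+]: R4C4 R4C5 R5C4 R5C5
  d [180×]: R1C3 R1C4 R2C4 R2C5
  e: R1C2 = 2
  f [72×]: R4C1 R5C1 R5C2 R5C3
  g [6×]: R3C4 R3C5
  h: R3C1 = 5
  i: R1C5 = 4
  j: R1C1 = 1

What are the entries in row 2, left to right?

2 1 5 4 3

J is a freebie, so R1C1 = 1.
Cage e is a single given cell, leaving R1C2 = 2.
Cage i is a single given cell, which forces R1C5 = 4.
H is a freebie; hence R3C1 = 5.
The 4 cells of cage f must have product 72, leaving R4C1 = 3.
The 4 cells of cage d must have product 180, which forces R2C4 = 4.
Cage d has product 180, which forces R2C5 = 3.
3 is placed in column 5, leaving R3C5 = 2.
4 is placed in row 2, so R2C1 = 2.
The 4 cells of cage b must have product 40; hence R3C2 = 4.
Row 3 already has 2; hence R3C4 = 3.
2 is placed in column 1, leaving R5C1 = 4.
Column 2 now contains 4, so R5C2 = 3.
Row 5 already has 3, leaving R5C3 = 2.
Row 5 already has 2, which forces R5C4 = 1.
Row 5 now contains 1, so R5C5 = 5.
Cage d has product 180, which forces R1C3 = 3.
Column 4 already has 3, so R1C4 = 5.
Row 3 now contains 3, leaving R3C3 = 1.
The 3 cells of cage a must have sum 10; hence R4C2 = 5.
Cage a has sum 10; hence R4C3 = 4.
Column 4 now contains 1, leaving R4C4 = 2.
5 is placed in column 5, leaving R4C5 = 1.
Column 2 already has 5, which forces R2C2 = 1.
Column 3 now contains 1, so R2C3 = 5.
Completed grid: 1 2 3 5 4 / 2 1 5 4 3 / 5 4 1 3 2 / 3 5 4 2 1 / 4 3 2 1 5.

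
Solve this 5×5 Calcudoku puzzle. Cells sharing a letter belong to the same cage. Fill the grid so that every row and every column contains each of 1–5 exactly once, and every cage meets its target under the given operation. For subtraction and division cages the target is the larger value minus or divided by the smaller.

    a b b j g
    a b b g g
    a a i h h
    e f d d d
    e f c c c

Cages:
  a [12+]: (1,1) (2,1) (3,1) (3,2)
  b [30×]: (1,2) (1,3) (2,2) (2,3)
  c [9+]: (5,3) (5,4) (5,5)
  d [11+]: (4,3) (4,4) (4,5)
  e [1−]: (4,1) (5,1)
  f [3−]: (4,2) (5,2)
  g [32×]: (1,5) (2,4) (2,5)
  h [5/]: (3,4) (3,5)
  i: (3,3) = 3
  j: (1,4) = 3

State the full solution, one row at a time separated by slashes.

Cage j is given, which forces (1,4) = 3.
Cage g has product 32, which forces (1,5) = 4.
Cage g has product 32; hence (2,4) = 4.
The 3 cells of cage g must have product 32, so (2,5) = 2.
I is a freebie, leaving (3,3) = 3.
Column 5 already has 2, leaving (4,5) = 5.
Cage b needs product 30, leaving (2,2) = 3.
Cage h's pair has quotient 5, which forces (3,4) = 5.
Column 5 now contains 5, leaving (3,5) = 1.
The 3 cells of cage d must have sum 11; hence (4,3) = 4.
Row 4 already has 5; hence (4,4) = 2.
2 is placed in column 4, leaving (5,4) = 1.
Cage c has sum 9, so (5,5) = 3.
Row 4 now contains 2; hence (4,2) = 1.
Cage f's pair has difference 3, leaving (5,2) = 4.
Row 5 already has 1, so (5,3) = 5.
Cage b has product 30, which forces (1,2) = 5.
The 4 cells of cage b must have product 30, which forces (1,3) = 2.
Column 3 now contains 5, so (2,3) = 1.
Cage a needs sum 12, so (3,1) = 4.
Column 2 now contains 4, leaving (3,2) = 2.
Row 4 already has 1, leaving (4,1) = 3.
Row 5 already has 4; hence (5,1) = 2.
5 is placed in row 1; hence (1,1) = 1.
1 is placed in row 2, leaving (2,1) = 5.

1 5 2 3 4 / 5 3 1 4 2 / 4 2 3 5 1 / 3 1 4 2 5 / 2 4 5 1 3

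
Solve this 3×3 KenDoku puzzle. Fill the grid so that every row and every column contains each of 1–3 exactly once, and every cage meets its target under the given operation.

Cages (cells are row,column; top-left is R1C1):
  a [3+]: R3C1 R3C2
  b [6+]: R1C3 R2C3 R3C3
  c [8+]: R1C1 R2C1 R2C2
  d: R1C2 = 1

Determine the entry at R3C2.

Cage c has sum 8, leaving R1C1 = 3.
D is a freebie; hence R1C2 = 1.
Row 1 now contains 1, leaving R1C3 = 2.
The 3 cells of cage c must have sum 8; hence R2C1 = 2.
Cage c needs sum 8, leaving R2C2 = 3.
Row 2 now contains 3, leaving R2C3 = 1.
Column 1 already has 2; hence R3C1 = 1.
Column 2 now contains 1, leaving R3C2 = 2.
Column 3 already has 1, which forces R3C3 = 3.
The full grid is 3 1 2 / 2 3 1 / 1 2 3.

2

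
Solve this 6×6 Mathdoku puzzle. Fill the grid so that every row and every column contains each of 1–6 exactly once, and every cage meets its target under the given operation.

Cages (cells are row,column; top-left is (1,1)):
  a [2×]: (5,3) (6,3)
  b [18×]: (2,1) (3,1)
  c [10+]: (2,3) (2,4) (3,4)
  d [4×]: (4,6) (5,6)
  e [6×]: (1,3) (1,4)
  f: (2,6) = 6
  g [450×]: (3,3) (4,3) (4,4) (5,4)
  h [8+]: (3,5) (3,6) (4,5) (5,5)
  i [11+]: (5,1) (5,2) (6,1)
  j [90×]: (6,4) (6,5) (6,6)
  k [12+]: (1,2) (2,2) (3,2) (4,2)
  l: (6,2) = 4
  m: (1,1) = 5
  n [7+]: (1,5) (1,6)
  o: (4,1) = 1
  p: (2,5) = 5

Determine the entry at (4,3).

M is a freebie; hence (1,1) = 5.
P is a freebie, leaving (2,5) = 5.
Cage f is a single given cell, so (2,6) = 6.
Cage o is given; hence (4,1) = 1.
Row 4 already has 1, which forces (4,6) = 4.
4 is placed in column 6, leaving (5,6) = 1.
Cage l is given, leaving (6,2) = 4.
The two cells of cage n must have sum 7; hence (1,5) = 4.
Cage n's pair has sum 7, which forces (1,6) = 3.
6 is placed in row 2; hence (2,1) = 3.
The two cells of cage b must have product 18, so (3,1) = 6.
Cage h has sum 8, which forces (3,5) = 1.
Column 6 already has 1, which forces (3,6) = 2.
Row 5 now contains 1, so (5,3) = 2.
Row 5 now contains 2, so (5,5) = 3.
Column 1 now contains 6, so (6,1) = 2.
Cage a needs two cells with product 2, so (6,3) = 1.
Column 5 already has 3, leaving (6,5) = 6.
Column 6 already has 3, so (6,6) = 5.
Column 3 already has 1, leaving (1,3) = 6.
Cage e needs two cells with product 6, so (1,4) = 1.
Column 3 already has 1, so (2,3) = 4.
1 is placed in column 4; hence (2,4) = 2.
Row 3 already has 2, leaving (3,2) = 3.
Row 3 now contains 3, which forces (3,3) = 5.
Row 3 already has 5, so (3,4) = 4.
Column 3 now contains 5; hence (4,3) = 3.
Column 5 already has 3, leaving (4,5) = 2.
Row 5 now contains 2, leaving (5,1) = 4.
Cage i has sum 11, so (5,2) = 5.
Row 5 already has 5, so (5,4) = 6.
Row 6 already has 5; hence (6,4) = 3.
1 is placed in row 1; hence (1,2) = 2.
Row 2 already has 2, leaving (2,2) = 1.
Row 4 already has 2, leaving (4,2) = 6.
6 is placed in column 4, which forces (4,4) = 5.
The full grid is 5 2 6 1 4 3 / 3 1 4 2 5 6 / 6 3 5 4 1 2 / 1 6 3 5 2 4 / 4 5 2 6 3 1 / 2 4 1 3 6 5.

3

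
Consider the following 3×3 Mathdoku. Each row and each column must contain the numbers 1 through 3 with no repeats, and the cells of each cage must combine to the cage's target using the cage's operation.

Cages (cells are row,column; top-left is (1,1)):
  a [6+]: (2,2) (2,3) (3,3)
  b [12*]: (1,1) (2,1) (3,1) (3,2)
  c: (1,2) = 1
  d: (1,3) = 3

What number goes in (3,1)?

3

Cage c is given, which forces (1,2) = 1.
Cage d is given; hence (1,3) = 3.
Cage b needs product 12; hence (3,2) = 2.
Row 3 already has 2, which forces (3,3) = 1.
3 is placed in row 1; hence (1,1) = 2.
The 4 cells of cage b must have product 12, which forces (2,1) = 1.
2 is placed in column 2, leaving (2,2) = 3.
Column 3 already has 1, leaving (2,3) = 2.
Row 3 already has 1, which forces (3,1) = 3.
Filled in: 2 1 3 / 1 3 2 / 3 2 1.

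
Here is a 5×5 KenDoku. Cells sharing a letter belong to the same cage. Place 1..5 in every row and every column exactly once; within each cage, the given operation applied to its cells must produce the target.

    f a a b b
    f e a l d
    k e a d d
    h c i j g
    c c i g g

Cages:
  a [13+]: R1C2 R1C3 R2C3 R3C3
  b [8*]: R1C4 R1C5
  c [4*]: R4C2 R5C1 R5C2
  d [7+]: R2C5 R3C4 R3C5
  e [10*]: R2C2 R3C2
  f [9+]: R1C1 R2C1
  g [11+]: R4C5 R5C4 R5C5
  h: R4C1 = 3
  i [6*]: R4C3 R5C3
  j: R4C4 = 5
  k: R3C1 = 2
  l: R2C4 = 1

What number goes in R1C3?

Cage l is given, which forces R2C4 = 1.
Cage k is given; hence R3C1 = 2.
Row 3 already has 2, so R3C2 = 5.
Cage h is given, leaving R4C1 = 3.
3 is placed in row 4; hence R4C3 = 2.
Cage j is a single given cell, which forces R4C4 = 5.
Row 4 now contains 5, so R4C5 = 4.
2 is placed in column 1, so R5C1 = 1.
Row 5 already has 1, which forces R5C2 = 4.
2 is placed in column 3, which forces R5C3 = 3.
Row 5 now contains 3, so R5C4 = 2.
Row 5 now contains 2, which forces R5C5 = 5.
Cage a has sum 13; hence R1C2 = 3.
2 is placed in column 4, so R1C4 = 4.
4 is placed in column 5, so R1C5 = 2.
Column 2 now contains 5, leaving R2C2 = 2.
Column 5 now contains 2, leaving R2C5 = 3.
Column 4 already has 4, so R3C4 = 3.
Cage d needs sum 7, which forces R3C5 = 1.
2 is placed in row 4, which forces R4C2 = 1.
Row 1 now contains 4, so R1C1 = 5.
Cage a needs sum 13, so R1C3 = 1.
Cage f's pair has sum 9, so R2C1 = 4.
Cage a has sum 13, leaving R2C3 = 5.
1 is placed in row 3; hence R3C3 = 4.
Filled in: 5 3 1 4 2 / 4 2 5 1 3 / 2 5 4 3 1 / 3 1 2 5 4 / 1 4 3 2 5.

1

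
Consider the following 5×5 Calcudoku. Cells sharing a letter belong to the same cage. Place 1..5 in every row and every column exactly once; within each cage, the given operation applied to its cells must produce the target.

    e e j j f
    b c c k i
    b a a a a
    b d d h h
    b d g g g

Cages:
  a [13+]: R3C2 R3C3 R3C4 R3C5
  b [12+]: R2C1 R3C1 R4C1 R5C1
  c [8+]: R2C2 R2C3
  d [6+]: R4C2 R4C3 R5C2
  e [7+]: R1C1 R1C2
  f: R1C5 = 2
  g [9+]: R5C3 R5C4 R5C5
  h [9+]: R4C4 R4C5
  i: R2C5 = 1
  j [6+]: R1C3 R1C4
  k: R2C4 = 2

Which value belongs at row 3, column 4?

1

Cage f is a single given cell, leaving R1C5 = 2.
K is a freebie; hence R2C4 = 2.
I is a freebie, leaving R2C5 = 1.
In row 2, 4 can only go at R2C1, so R2C1 = 4.
4 is placed in column 1, which forces R1C1 = 3.
Cage e's pair has sum 7, so R1C2 = 4.
In row 3, 2 can only go at R3C1, so R3C1 = 2.
In column 3, 4 can only go at R3C3, so R3C3 = 4.
R4C4 and R4C5 in row 4 are {4, 5}, which forces R4C1 = 1.
The 4 cells of cage b must have sum 12, leaving R5C1 = 5.
Cage d needs sum 6, leaving R5C2 = 1.
Cage g has sum 9, which forces R5C3 = 2.
Cage a needs sum 13, so R3C4 = 1.
Cage d has sum 6, so R4C2 = 2.
Column 3 already has 2, leaving R4C3 = 3.
Cage j needs two cells with sum 6, so R1C3 = 1.
1 is placed in column 4, which forces R1C4 = 5.
The two cells of cage c must have sum 8, leaving R2C2 = 3.
Column 3 now contains 3; hence R2C3 = 5.
Column 2 already has 3, which forces R3C2 = 5.
Row 3 already has 5, leaving R3C5 = 3.
5 is placed in column 4, which forces R4C4 = 4.
4 is placed in row 4; hence R4C5 = 5.
Column 4 now contains 4, so R5C4 = 3.
Column 5 now contains 3, so R5C5 = 4.
Filled in: 3 4 1 5 2 / 4 3 5 2 1 / 2 5 4 1 3 / 1 2 3 4 5 / 5 1 2 3 4.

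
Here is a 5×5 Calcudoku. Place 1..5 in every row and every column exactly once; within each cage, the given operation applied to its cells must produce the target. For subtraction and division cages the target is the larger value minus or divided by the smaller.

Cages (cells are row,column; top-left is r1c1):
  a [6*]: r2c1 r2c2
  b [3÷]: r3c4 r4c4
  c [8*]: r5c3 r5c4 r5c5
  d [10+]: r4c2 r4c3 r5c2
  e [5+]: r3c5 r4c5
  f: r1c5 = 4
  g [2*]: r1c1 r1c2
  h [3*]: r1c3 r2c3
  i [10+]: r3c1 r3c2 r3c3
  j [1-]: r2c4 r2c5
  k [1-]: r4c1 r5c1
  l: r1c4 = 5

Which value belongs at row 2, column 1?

3

Cage l is given; hence r1c4 = 5.
F is a freebie; hence r1c5 = 4.
The only place for 3 in row 1 is r1c3.
Column 3 now contains 3; hence r2c3 = 1.
In row 2, 4 can only go at r2c4, so r2c4 = 4.
Cage c has product 8, leaving r5c3 = 4.
Row 2 needs a 5, and only r2c5 is open for it.
Column 4 needs a 2, and only r5c4 is open for it.
2 is placed in row 5, leaving r5c5 = 1.
In row 4, 1 can only go at r4c4, so r4c4 = 1.
1 is placed in column 4, leaving r3c4 = 3.
3 is placed in row 3; hence r3c5 = 2.
Column 5 now contains 2, leaving r4c5 = 3.
Row 3 now contains 2; hence r3c3 = 5.
Column 3 already has 5; hence r4c3 = 2.
The 3 cells of cage d must have sum 10; hence r5c2 = 3.
The two cells of cage a must have product 6, leaving r2c1 = 3.
Column 2 now contains 3; hence r2c2 = 2.
Row 4 already has 2, so r4c1 = 4.
Row 4 already has 2, which forces r4c2 = 5.
Row 5 already has 3, which forces r5c1 = 5.
Cage g's pair has product 2, leaving r1c1 = 2.
Column 2 already has 2, which forces r1c2 = 1.
Column 1 already has 4, so r3c1 = 1.
The 3 cells of cage i must have sum 10, leaving r3c2 = 4.
The full grid is 2 1 3 5 4 / 3 2 1 4 5 / 1 4 5 3 2 / 4 5 2 1 3 / 5 3 4 2 1.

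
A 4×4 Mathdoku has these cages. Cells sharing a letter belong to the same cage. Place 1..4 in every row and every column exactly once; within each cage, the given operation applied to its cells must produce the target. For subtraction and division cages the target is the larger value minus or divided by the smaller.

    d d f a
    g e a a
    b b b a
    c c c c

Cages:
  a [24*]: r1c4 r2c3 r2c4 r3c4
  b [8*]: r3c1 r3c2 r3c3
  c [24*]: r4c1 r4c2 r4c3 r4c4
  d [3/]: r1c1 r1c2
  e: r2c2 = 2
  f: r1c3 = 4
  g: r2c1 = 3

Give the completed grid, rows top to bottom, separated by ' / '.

Cage f is a single given cell, which forces r1c3 = 4.
Cage g is a single given cell, so r2c1 = 3.
E is a freebie, so r2c2 = 2.
Row 2 already has 2, which forces r2c3 = 1.
1 is placed in row 2, which forces r2c4 = 4.
1 is placed in column 3, which forces r3c3 = 2.
Column 3 already has 2, which forces r4c3 = 3.
3 is placed in column 1, leaving r1c1 = 1.
The two cells of cage d must have quotient 3, which forces r1c2 = 3.
Cage a has product 24, so r1c4 = 2.
1 is placed in column 1, which forces r3c1 = 4.
4 is placed in row 3; hence r3c2 = 1.
The 4 cells of cage a must have product 24, which forces r3c4 = 3.
4 is placed in column 1, leaving r4c1 = 2.
Column 2 already has 1, so r4c2 = 4.
2 is placed in column 4, which forces r4c4 = 1.

1 3 4 2 / 3 2 1 4 / 4 1 2 3 / 2 4 3 1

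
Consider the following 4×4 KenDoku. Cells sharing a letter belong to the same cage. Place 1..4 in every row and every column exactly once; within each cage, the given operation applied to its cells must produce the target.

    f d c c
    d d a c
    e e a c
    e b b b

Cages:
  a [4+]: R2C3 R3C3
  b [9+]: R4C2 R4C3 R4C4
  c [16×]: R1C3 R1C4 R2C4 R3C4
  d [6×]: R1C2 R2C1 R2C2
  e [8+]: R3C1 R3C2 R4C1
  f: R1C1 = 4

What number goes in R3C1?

3

Cage f is a single given cell, leaving R1C1 = 4.
Cage c needs product 16, so R1C3 = 2.
Row 1 already has 4, which forces R1C4 = 1.
Row 1 already has 1, which forces R1C2 = 3.
Column 2 already has 3, so R3C2 = 4.
Row 3 now contains 4; hence R3C4 = 2.
Column 2 already has 4, which forces R4C2 = 2.
Cage d needs product 6, so R2C1 = 2.
Column 2 already has 2; hence R2C2 = 1.
Row 2 now contains 1; hence R2C3 = 3.
Column 4 now contains 2; hence R2C4 = 4.
Column 3 now contains 3, which forces R3C3 = 1.
Column 3 now contains 3, so R4C3 = 4.
4 is placed in column 4; hence R4C4 = 3.
Row 3 now contains 1; hence R3C1 = 3.
Row 4 already has 3, so R4C1 = 1.
Completed grid: 4 3 2 1 / 2 1 3 4 / 3 4 1 2 / 1 2 4 3.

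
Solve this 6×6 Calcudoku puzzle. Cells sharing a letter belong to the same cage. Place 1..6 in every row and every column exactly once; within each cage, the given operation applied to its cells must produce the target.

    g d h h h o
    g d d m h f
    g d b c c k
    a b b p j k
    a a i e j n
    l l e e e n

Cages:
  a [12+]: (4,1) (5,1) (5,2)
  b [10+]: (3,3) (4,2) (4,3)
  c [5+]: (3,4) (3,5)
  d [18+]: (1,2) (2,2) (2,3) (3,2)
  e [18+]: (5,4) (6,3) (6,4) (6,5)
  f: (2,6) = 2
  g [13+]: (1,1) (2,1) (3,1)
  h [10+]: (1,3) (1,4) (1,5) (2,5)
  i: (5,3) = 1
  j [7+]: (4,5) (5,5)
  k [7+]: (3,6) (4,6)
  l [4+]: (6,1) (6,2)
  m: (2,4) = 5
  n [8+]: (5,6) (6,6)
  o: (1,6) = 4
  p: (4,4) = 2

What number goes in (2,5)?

1

O is a freebie; hence (1,6) = 4.
M is a freebie, so (2,4) = 5.
F is a freebie; hence (2,6) = 2.
P is a freebie, which forces (4,4) = 2.
I is a freebie, which forces (5,3) = 1.
Cage n's pair has sum 8; hence (5,6) = 3.
{1, 3} are confined to (6,1) and (6,2) in row 6, so (6,6) = 5.
3 is placed in row 5, so (5,4) = 6.
Cage e needs sum 18; hence (6,4) = 4.
Row 4 needs a 4, and only (4,3) is open for it.
The only place for 1 in column 1 is (6,1).
Row 6 now contains 1, so (6,2) = 3.
The 3 cells of cage b must have sum 10, leaving (3,3) = 5.
Column 2 already has 3; hence (4,2) = 1.
1 is placed in row 4; hence (4,6) = 6.
Column 6 now contains 6, leaving (3,6) = 1.
Row 3 now contains 1; hence (3,4) = 3.
Cage c's pair has sum 5, so (3,5) = 2.
Column 5 already has 2, which forces (5,5) = 4.
Column 5 already has 2, so (6,5) = 6.
Cage h needs sum 10, leaving (1,3) = 3.
3 is placed in column 4, which forces (1,4) = 1.
Cage h has sum 10, which forces (1,5) = 5.
Column 3 already has 3, which forces (2,3) = 6.
4 is placed in column 5, so (2,5) = 1.
Cage a needs sum 12, which forces (4,1) = 5.
Cage j's pair has sum 7, which forces (4,5) = 3.
Cage a needs sum 12, which forces (5,1) = 2.
Row 5 already has 4, leaving (5,2) = 5.
6 is placed in row 6, which forces (6,3) = 2.
Row 1 already has 3, leaving (1,1) = 6.
Row 1 now contains 5, leaving (1,2) = 2.
Cage g has sum 13, which forces (2,1) = 3.
6 is placed in row 2, which forces (2,2) = 4.
The 3 cells of cage g must have sum 13, leaving (3,1) = 4.
Cage d needs sum 18, leaving (3,2) = 6.
The full grid is 6 2 3 1 5 4 / 3 4 6 5 1 2 / 4 6 5 3 2 1 / 5 1 4 2 3 6 / 2 5 1 6 4 3 / 1 3 2 4 6 5.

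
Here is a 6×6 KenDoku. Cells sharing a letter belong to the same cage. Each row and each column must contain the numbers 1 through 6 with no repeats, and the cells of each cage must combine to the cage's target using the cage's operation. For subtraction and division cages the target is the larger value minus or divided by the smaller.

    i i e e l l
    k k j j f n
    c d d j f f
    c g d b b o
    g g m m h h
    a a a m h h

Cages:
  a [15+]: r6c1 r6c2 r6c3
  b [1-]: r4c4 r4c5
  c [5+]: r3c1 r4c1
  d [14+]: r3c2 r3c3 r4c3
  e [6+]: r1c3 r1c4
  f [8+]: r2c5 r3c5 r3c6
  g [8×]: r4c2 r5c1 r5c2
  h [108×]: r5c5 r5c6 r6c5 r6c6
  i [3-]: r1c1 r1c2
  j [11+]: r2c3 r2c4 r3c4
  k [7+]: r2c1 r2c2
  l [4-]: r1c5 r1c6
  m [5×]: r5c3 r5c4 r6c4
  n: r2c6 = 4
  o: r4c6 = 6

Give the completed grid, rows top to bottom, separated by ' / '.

6 3 2 4 1 5 / 1 6 3 2 5 4 / 3 5 4 6 2 1 / 2 1 5 3 4 6 / 4 2 1 5 6 3 / 5 4 6 1 3 2

Cage n is a single given cell, so r2c6 = 4.
O is a freebie, which forces r4c6 = 6.
Cage m has product 5, leaving r5c3 = 1.
Cage m needs product 5; hence r5c4 = 5.
Cage m has product 5, which forces r6c4 = 1.
Cage g needs product 8; hence r4c2 = 1.
Row 5 needs a 6, and only r5c5 is open for it.
The 4 cells of cage h must have product 108, so r5c6 = 3.
Column 5 already has 6, which forces r6c5 = 3.
Cage h needs product 108; hence r6c6 = 2.
In column 5, 4 can only go at r4c5, so r4c5 = 4.
4 is placed in row 4, so r4c4 = 3.
Cage c needs two cells with sum 5, so r3c1 = 3.
Row 4 already has 3, which forces r4c1 = 2.
Row 4 already has 3, which forces r4c3 = 5.
Column 1 already has 2, so r5c1 = 4.
4 is placed in row 5, leaving r5c2 = 2.
Cage k needs two cells with sum 7, leaving r2c1 = 1.
Cage k needs two cells with sum 7, leaving r2c2 = 6.
Column 3 already has 5; hence r2c3 = 3.
Row 2 already has 6, which forces r2c4 = 2.
Row 2 already has 2, which forces r2c5 = 5.
Cage d has sum 14, so r3c2 = 5.
Cage d needs sum 14, which forces r3c3 = 4.
Column 4 now contains 2; hence r3c4 = 6.
Row 3 now contains 5, which forces r3c6 = 1.
Column 2 already has 5, which forces r6c2 = 4.
4 is placed in column 3, leaving r6c3 = 6.
Column 1 now contains 1, leaving r1c1 = 6.
4 is placed in column 2; hence r1c2 = 3.
4 is placed in column 3, so r1c3 = 2.
Column 4 now contains 2; hence r1c4 = 4.
5 is placed in column 5, leaving r1c5 = 1.
Column 6 now contains 1; hence r1c6 = 5.
1 is placed in row 3, so r3c5 = 2.
Row 6 now contains 6, so r6c1 = 5.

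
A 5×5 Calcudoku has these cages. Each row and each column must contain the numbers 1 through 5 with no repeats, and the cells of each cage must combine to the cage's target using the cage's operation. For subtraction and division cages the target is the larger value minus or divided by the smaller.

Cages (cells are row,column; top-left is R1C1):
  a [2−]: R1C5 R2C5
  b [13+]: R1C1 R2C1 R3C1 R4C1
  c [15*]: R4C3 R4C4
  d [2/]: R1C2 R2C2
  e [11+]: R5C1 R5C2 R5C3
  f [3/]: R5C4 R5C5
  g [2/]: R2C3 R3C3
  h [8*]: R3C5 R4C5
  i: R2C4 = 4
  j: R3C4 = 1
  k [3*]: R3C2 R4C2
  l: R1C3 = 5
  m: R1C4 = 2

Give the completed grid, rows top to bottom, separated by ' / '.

Cage l is given, leaving R1C3 = 5.
M is a freebie; hence R1C4 = 2.
Cage i is given; hence R2C4 = 4.
Cage j is given, so R3C4 = 1.
5 is placed in column 3, which forces R4C3 = 3.
Row 4 now contains 3, so R4C4 = 5.
1 is placed in column 4, leaving R5C4 = 3.
3 is placed in row 5, so R5C5 = 1.
The two cells of cage d must have quotient 2, leaving R2C2 = 2.
Row 2 now contains 2, which forces R2C3 = 1.
Row 2 now contains 2, leaving R2C5 = 5.
Row 3 now contains 1, which forces R3C2 = 3.
Row 4 now contains 3, leaving R4C2 = 1.
Cage b needs sum 13, leaving R1C1 = 1.
Column 2 already has 1, so R1C2 = 4.
Cage a's pair has difference 2; hence R1C5 = 3.
Row 2 already has 5, so R2C1 = 3.
Cage b needs sum 13, so R3C1 = 5.
The two cells of cage g must have quotient 2; hence R3C3 = 2.
Row 3 now contains 2, which forces R3C5 = 4.
1 is placed in row 4, which forces R4C1 = 4.
Column 5 now contains 4; hence R4C5 = 2.
Column 1 already has 4, which forces R5C1 = 2.
Column 2 now contains 4, so R5C2 = 5.
Column 3 already has 2, which forces R5C3 = 4.

1 4 5 2 3 / 3 2 1 4 5 / 5 3 2 1 4 / 4 1 3 5 2 / 2 5 4 3 1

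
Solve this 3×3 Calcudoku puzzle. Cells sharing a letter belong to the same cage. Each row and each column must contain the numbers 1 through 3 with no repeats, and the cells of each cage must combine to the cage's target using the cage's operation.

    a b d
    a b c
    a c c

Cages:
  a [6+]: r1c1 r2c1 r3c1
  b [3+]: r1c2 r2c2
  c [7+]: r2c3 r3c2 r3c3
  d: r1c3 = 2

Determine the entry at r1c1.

Cage d is a single given cell, leaving r1c3 = 2.
Column 3 now contains 2, leaving r2c3 = 3.
3 is placed in column 3, which forces r3c3 = 1.
2 is placed in row 1, which forces r1c2 = 1.
Cage b's pair has sum 3, which forces r2c2 = 2.
The 3 cells of cage c must have sum 7, so r3c2 = 3.
Row 1 already has 1, so r1c1 = 3.
Row 2 already has 2; hence r2c1 = 1.
Row 3 now contains 3, leaving r3c1 = 2.
Completed grid: 3 1 2 / 1 2 3 / 2 3 1.

3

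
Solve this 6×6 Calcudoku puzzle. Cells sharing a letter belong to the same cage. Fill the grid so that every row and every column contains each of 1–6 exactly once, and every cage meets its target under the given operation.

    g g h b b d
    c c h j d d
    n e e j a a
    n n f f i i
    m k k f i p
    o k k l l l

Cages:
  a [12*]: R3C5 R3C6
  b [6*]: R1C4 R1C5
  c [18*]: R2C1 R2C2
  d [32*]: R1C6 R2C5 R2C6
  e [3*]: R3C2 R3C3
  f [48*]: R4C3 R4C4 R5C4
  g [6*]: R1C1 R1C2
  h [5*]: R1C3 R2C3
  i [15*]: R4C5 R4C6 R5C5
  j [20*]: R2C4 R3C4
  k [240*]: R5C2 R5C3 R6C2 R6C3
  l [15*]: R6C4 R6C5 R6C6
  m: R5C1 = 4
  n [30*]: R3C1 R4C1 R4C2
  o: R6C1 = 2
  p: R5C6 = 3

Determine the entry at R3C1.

5

Cage d has product 32, which forces R1C6 = 4.
Cage d has product 32, so R2C5 = 4.
The 3 cells of cage d must have product 32, so R2C6 = 2.
M is a freebie, which forces R5C1 = 4.
Cage p is a single given cell, so R5C6 = 3.
Cage o is a single given cell, so R6C1 = 2.
Row 2 already has 4; hence R2C4 = 5.
Cage j's pair has product 20; hence R3C4 = 4.
Cage a's pair has product 12, which forces R3C5 = 2.
Column 6 already has 3, leaving R3C6 = 6.
The 3 cells of cage i must have product 15; hence R4C5 = 3.
The two cells of cage h must have product 5; hence R1C3 = 5.
5 is placed in row 2, which forces R2C3 = 1.
Column 3 already has 1, which forces R3C3 = 3.
Cage f has product 48, so R4C3 = 4.
Column 3 already has 4; hence R6C3 = 6.
Cage l has product 15, leaving R6C4 = 3.
Row 3 already has 3; hence R3C2 = 1.
The 4 cells of cage k must have product 240, so R5C2 = 5.
Column 3 already has 6, so R5C3 = 2.
Row 5 now contains 2, leaving R5C4 = 6.
Row 5 already has 5, so R5C5 = 1.
Cage k needs product 240; hence R6C2 = 4.
Column 5 now contains 1, so R6C5 = 5.
5 is placed in row 6, leaving R6C6 = 1.
Column 4 now contains 6; hence R1C4 = 1.
Column 5 now contains 1; hence R1C5 = 6.
Row 3 now contains 1, so R3C1 = 5.
The 3 cells of cage n must have product 30, leaving R4C1 = 1.
Column 2 now contains 5; hence R4C2 = 6.
Column 4 now contains 6, so R4C4 = 2.
1 is placed in column 6, leaving R4C6 = 5.
Row 1 now contains 1, which forces R1C1 = 3.
Row 1 now contains 6, which forces R1C2 = 2.
Cage c's pair has product 18, which forces R2C1 = 6.
Column 2 now contains 6, leaving R2C2 = 3.
Completed grid: 3 2 5 1 6 4 / 6 3 1 5 4 2 / 5 1 3 4 2 6 / 1 6 4 2 3 5 / 4 5 2 6 1 3 / 2 4 6 3 5 1.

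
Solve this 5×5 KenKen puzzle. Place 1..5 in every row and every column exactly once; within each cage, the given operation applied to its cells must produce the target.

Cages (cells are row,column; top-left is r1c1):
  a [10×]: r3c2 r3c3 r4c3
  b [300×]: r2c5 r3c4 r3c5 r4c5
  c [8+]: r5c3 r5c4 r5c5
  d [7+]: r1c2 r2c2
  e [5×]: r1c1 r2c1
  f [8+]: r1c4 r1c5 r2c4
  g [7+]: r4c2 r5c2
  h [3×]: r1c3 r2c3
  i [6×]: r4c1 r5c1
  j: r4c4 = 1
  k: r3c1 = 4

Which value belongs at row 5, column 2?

Cage k is a single given cell, leaving r3c1 = 4.
The 4 cells of cage b must have product 300, so r3c4 = 5.
Row 3 already has 4; hence r3c5 = 3.
J is a freebie, leaving r4c4 = 1.
Cage a has product 10; hence r4c3 = 5.
Row 4 already has 5, which forces r4c5 = 4.
Column 5 now contains 4, so r2c5 = 5.
5 is placed in column 5, leaving r5c5 = 1.
Cage e's pair has product 5; hence r1c1 = 5.
The 3 cells of cage f must have sum 8; hence r1c4 = 4.
Column 5 now contains 1, which forces r1c5 = 2.
Row 2 now contains 5, which forces r2c1 = 1.
Row 2 now contains 1, which forces r2c3 = 3.
Cage f has sum 8, which forces r2c4 = 2.
Column 3 now contains 3, so r5c3 = 4.
Column 4 already has 4, so r5c4 = 3.
Row 1 already has 4; hence r1c2 = 3.
Column 3 now contains 3, which forces r1c3 = 1.
Row 2 now contains 2, so r2c2 = 4.
1 is placed in column 3, so r3c3 = 2.
Cage i's pair has product 6, leaving r4c1 = 3.
The two cells of cage g must have sum 7, which forces r4c2 = 2.
Row 5 now contains 3; hence r5c1 = 2.
Row 5 already has 4, which forces r5c2 = 5.
Row 3 now contains 2; hence r3c2 = 1.
The full grid is 5 3 1 4 2 / 1 4 3 2 5 / 4 1 2 5 3 / 3 2 5 1 4 / 2 5 4 3 1.

5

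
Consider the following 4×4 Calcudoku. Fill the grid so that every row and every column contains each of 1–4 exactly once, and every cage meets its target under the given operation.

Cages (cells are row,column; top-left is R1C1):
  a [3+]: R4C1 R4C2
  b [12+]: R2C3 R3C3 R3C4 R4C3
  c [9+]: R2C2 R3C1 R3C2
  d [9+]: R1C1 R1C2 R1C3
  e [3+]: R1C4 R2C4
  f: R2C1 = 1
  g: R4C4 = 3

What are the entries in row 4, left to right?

2 1 4 3

F is a freebie, which forces R2C1 = 1.
1 is placed in row 2, leaving R2C4 = 2.
1 is placed in column 1, so R4C1 = 2.
Row 4 now contains 2; hence R4C2 = 1.
G is a freebie, so R4C4 = 3.
Column 4 now contains 2, which forces R1C4 = 1.
Cage b has sum 12, leaving R2C3 = 3.
The 3 cells of cage c must have sum 9, so R3C2 = 2.
Cage b has sum 12, which forces R3C3 = 1.
3 is placed in column 4, leaving R3C4 = 4.
Row 4 now contains 3, so R4C3 = 4.
4 is placed in column 3, which forces R1C3 = 2.
Row 2 now contains 3; hence R2C2 = 4.
Row 3 now contains 4, which forces R3C1 = 3.
3 is placed in column 1, so R1C1 = 4.
Column 2 now contains 4, leaving R1C2 = 3.
The full grid is 4 3 2 1 / 1 4 3 2 / 3 2 1 4 / 2 1 4 3.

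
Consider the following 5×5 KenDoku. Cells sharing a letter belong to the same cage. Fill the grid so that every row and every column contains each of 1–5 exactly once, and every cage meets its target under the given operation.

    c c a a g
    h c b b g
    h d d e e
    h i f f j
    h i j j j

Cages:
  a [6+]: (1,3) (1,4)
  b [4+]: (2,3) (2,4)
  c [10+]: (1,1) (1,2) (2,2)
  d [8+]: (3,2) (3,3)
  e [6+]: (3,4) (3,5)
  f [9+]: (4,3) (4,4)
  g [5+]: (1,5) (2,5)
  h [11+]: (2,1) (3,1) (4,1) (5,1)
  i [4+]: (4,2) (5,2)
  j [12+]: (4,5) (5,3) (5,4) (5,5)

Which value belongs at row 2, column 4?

3

The only place for 4 in column 1 is (1,1).
Row 1 needs a 3, and only (1,5) is open for it.
The two cells of cage g must have sum 5, so (2,5) = 2.
In row 1, 2 can only go at (1,2), so (1,2) = 2.
Cage c needs sum 10; hence (2,2) = 4.
Row 2 needs a 5, and only (2,1) is open for it.
Row 3 needs a 4, and only (3,5) is open for it.
Cage e needs two cells with sum 6, leaving (3,4) = 2.
Column 4 already has 2, so (5,4) = 4.
Cage f's pair has sum 9; hence (4,3) = 4.
Column 4 already has 4, which forces (4,4) = 5.
Row 4 already has 5, leaving (4,5) = 1.
Row 5 now contains 4; hence (5,3) = 2.
Column 5 now contains 1, so (5,5) = 5.
Cage a needs two cells with sum 6, so (1,3) = 5.
Column 4 already has 5, which forces (1,4) = 1.
Column 4 already has 1, leaving (2,4) = 3.
5 is placed in column 3; hence (3,3) = 3.
Cage h has sum 11, so (4,1) = 2.
Row 4 already has 1, leaving (4,2) = 3.
Cage i needs two cells with sum 4, so (5,2) = 1.
Row 2 now contains 3, which forces (2,3) = 1.
Row 3 now contains 3, leaving (3,1) = 1.
Row 3 now contains 3; hence (3,2) = 5.
Row 5 already has 1, leaving (5,1) = 3.
Completed grid: 4 2 5 1 3 / 5 4 1 3 2 / 1 5 3 2 4 / 2 3 4 5 1 / 3 1 2 4 5.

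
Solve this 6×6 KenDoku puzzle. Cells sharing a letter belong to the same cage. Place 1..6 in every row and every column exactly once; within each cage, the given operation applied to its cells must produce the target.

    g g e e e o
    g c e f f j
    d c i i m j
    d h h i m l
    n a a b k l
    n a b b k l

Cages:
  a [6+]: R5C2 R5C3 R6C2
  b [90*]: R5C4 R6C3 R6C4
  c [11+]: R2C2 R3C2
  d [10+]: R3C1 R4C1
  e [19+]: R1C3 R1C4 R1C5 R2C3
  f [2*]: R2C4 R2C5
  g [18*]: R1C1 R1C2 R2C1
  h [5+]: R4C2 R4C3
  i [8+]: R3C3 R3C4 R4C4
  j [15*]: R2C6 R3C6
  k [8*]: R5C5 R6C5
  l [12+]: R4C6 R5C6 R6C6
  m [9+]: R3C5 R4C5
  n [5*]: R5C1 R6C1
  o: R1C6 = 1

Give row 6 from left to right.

1 2 5 3 4 6

O is a freebie, so R1C6 = 1.
Row 2 needs a 4, and only R2C3 is open for it.
Row 1 needs a 2, and only R1C1 is open for it.
Cage g needs product 18, which forces R1C2 = 3.
The 3 cells of cage g must have product 18; hence R2C1 = 3.
Row 2 already has 3; hence R2C6 = 5.
Column 6 now contains 5; hence R3C6 = 3.
Row 2 already has 5, leaving R2C2 = 6.
Cage c's pair has sum 11; hence R3C2 = 5.
Column 3 needs a 2, and only R3C3 is open for it.
In row 3, 1 can only go at R3C4, so R3C4 = 1.
Column 4 already has 1, leaving R2C4 = 2.
The two cells of cage f must have product 2, so R2C5 = 1.
Cage i has sum 8; hence R4C4 = 5.
5 is placed in row 4, so R4C5 = 3.
The two cells of cage m must have sum 9, so R3C5 = 6.
The two cells of cage h must have sum 5; hence R4C2 = 4.
Row 4 already has 3, so R4C3 = 1.
Column 3 now contains 1, leaving R5C3 = 3.
Row 5 now contains 3; hence R5C4 = 6.
Cage b has product 90, which forces R6C3 = 5.
Column 4 already has 6, so R6C4 = 3.
Column 3 now contains 5, so R1C3 = 6.
Column 4 already has 6, which forces R1C4 = 4.
Cage e needs sum 19, so R1C5 = 5.
6 is placed in row 3; hence R3C1 = 4.
Row 4 already has 4, which forces R4C1 = 6.
Row 4 already has 6, which forces R4C6 = 2.
Cage n's pair has product 5, which forces R5C1 = 5.
2 is placed in column 6; hence R5C6 = 4.
Row 6 already has 5, leaving R6C1 = 1.
Row 6 now contains 1, leaving R6C2 = 2.
Row 6 now contains 2, which forces R6C5 = 4.
4 is placed in column 6, so R6C6 = 6.
Column 2 already has 2, which forces R5C2 = 1.
Row 5 already has 4, so R5C5 = 2.
Filled in: 2 3 6 4 5 1 / 3 6 4 2 1 5 / 4 5 2 1 6 3 / 6 4 1 5 3 2 / 5 1 3 6 2 4 / 1 2 5 3 4 6.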